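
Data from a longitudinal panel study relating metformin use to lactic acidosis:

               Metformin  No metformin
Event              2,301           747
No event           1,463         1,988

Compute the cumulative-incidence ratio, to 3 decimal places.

Reading the table with exposure as columns: a = 2301 (Metformin, case), b = 1463 (Metformin, non-case), c = 747 (No metformin, case), d = 1988.
Risk in exposed = 2301/3764 = 0.61132; risk in unexposed = 747/2735 = 0.27313.
RR = 0.61132 / 0.27313 = 2.23822
The risk among the exposed is 2.24 times that among the unexposed.

2.238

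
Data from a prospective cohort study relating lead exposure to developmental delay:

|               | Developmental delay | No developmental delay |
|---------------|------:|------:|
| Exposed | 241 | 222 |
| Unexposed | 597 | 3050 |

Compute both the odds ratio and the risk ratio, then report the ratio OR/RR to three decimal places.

Cells: a = 241, b = 222, c = 597, d = 3050.
OR = (241·3050)/(222·597) = 735050/132534 = 5.54612
Risk in exposed = 241/463 = 0.52052; risk in unexposed = 597/3647 = 0.16370; RR = 3.17978
OR/RR = 5.54612 / 3.17978 = 1.74418
The outcome is not rare, so the OR lies further from 1 than the RR.

1.744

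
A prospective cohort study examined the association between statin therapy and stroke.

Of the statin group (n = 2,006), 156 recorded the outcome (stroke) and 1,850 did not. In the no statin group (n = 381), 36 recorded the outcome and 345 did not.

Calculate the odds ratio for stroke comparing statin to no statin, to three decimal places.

From the description: a = 156, b = 1850, c = 36, d = 345.
OR = (a·d)/(b·c) = (156 × 345) / (1850 × 36) = 53820 / 66600 = 0.80811
Exposure is associated with lower odds of stroke (OR = 0.81 < 1).

0.808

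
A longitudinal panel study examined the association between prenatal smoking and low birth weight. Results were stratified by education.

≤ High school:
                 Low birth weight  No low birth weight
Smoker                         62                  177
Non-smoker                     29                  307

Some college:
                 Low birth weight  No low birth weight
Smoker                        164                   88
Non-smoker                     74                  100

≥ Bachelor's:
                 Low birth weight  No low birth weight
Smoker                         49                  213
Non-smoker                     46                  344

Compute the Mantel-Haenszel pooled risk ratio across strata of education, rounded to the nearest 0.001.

1.783

RR_MH = Σ(aᵢ·n₀ᵢ/nᵢ) / Σ(cᵢ·n₁ᵢ/nᵢ), with n₁ᵢ = aᵢ+bᵢ (exposed), n₀ᵢ = cᵢ+dᵢ (unexposed), nᵢ = n₁ᵢ+n₀ᵢ.
Stratum 1 (≤ High school): n₁ = 239, n₀ = 336, n = 575; a·n₀/n = 62·336/575 = 36.2296; c·n₁/n = 29·239/575 = 12.0539
Stratum 2 (Some college): n₁ = 252, n₀ = 174, n = 426; a·n₀/n = 164·174/426 = 66.9859; c·n₁/n = 74·252/426 = 43.7746
Stratum 3 (≥ Bachelor's): n₁ = 262, n₀ = 390, n = 652; a·n₀/n = 49·390/652 = 29.3098; c·n₁/n = 46·262/652 = 18.4847
RR_MH = (36.2296 + 66.9859 + 29.3098) / (12.0539 + 43.7746 + 18.4847) = 132.5253 / 74.3132 = 1.78333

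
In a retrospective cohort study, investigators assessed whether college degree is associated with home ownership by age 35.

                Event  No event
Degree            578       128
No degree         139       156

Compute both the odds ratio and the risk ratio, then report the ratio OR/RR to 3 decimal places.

2.917

Cells: a = 578, b = 128, c = 139, d = 156.
OR = (578·156)/(128·139) = 90168/17792 = 5.06790
Risk in exposed = 578/706 = 0.81870; risk in unexposed = 139/295 = 0.47119; RR = 1.73752
OR/RR = 5.06790 / 1.73752 = 2.91674
The outcome is not rare, so the OR lies further from 1 than the RR.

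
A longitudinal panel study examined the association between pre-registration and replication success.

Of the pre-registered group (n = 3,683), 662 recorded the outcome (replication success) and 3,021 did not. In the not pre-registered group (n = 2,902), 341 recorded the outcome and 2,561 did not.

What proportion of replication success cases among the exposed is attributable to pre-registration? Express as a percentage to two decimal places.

34.63

From the description: a = 662, b = 3021, c = 341, d = 2561.
Risk in exposed = 662/3683 = 0.17974; risk in unexposed = 341/2902 = 0.11751.
RR = 0.17974/0.11751 = 1.52968
AR% = (RR − 1)/RR × 100 = (1.52968 − 1)/1.52968 × 100 = 34.6267%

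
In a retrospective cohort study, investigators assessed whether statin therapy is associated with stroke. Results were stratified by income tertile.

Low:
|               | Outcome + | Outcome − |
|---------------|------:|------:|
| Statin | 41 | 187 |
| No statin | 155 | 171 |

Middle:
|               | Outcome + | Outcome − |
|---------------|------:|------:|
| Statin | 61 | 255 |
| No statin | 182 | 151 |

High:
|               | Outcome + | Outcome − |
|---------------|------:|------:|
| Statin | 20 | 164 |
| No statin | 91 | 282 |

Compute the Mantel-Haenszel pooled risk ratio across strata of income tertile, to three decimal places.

RR_MH = Σ(aᵢ·n₀ᵢ/nᵢ) / Σ(cᵢ·n₁ᵢ/nᵢ), with n₁ᵢ = aᵢ+bᵢ (exposed), n₀ᵢ = cᵢ+dᵢ (unexposed), nᵢ = n₁ᵢ+n₀ᵢ.
Stratum 1 (Low): n₁ = 228, n₀ = 326, n = 554; a·n₀/n = 41·326/554 = 24.1264; c·n₁/n = 155·228/554 = 63.7906
Stratum 2 (Middle): n₁ = 316, n₀ = 333, n = 649; a·n₀/n = 61·333/649 = 31.2989; c·n₁/n = 182·316/649 = 88.6163
Stratum 3 (High): n₁ = 184, n₀ = 373, n = 557; a·n₀/n = 20·373/557 = 13.3932; c·n₁/n = 91·184/557 = 30.0610
RR_MH = (24.1264 + 31.2989 + 13.3932) / (63.7906 + 88.6163 + 30.0610) = 68.8185 / 182.4680 = 0.37715

0.377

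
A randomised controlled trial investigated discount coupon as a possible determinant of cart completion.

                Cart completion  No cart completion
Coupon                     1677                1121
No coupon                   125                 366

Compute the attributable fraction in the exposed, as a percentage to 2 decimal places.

57.52

Cells: a = 1677, b = 1121, c = 125, d = 366.
Risk in exposed = 1677/2798 = 0.59936; risk in unexposed = 125/491 = 0.25458.
RR = 0.59936/0.25458 = 2.35427
AR% = (RR − 1)/RR × 100 = (2.35427 − 1)/2.35427 × 100 = 57.5240%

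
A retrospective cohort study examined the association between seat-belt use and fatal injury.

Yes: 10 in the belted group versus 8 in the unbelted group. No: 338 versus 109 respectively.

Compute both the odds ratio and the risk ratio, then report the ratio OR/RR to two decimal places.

0.96

From the description: a = 10, b = 338, c = 8, d = 109.
OR = (10·109)/(338·8) = 1090/2704 = 0.40311
Risk in exposed = 10/348 = 0.02874; risk in unexposed = 8/117 = 0.06838; RR = 0.42026
OR/RR = 0.40311 / 0.42026 = 0.95919
The outcome is rare in both groups, so OR ≈ RR (ratio near 1).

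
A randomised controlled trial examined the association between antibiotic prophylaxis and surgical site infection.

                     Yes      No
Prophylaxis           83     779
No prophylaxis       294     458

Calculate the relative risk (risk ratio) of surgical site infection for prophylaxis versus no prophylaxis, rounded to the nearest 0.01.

Cells: a = 83, b = 779, c = 294, d = 458.
Risk in exposed = 83/862 = 0.09629; risk in unexposed = 294/752 = 0.39096.
RR = 0.09629 / 0.39096 = 0.24629
The risk is 75% lower among the exposed than among the unexposed.

0.25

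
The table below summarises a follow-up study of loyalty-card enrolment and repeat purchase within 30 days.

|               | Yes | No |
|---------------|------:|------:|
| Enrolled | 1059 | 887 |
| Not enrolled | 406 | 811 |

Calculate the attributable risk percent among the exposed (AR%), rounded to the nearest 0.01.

Cells: a = 1059, b = 887, c = 406, d = 811.
Risk in exposed = 1059/1946 = 0.54419; risk in unexposed = 406/1217 = 0.33361.
RR = 0.54419/0.33361 = 1.63124
AR% = (RR − 1)/RR × 100 = (1.63124 − 1)/1.63124 × 100 = 38.6969%

38.70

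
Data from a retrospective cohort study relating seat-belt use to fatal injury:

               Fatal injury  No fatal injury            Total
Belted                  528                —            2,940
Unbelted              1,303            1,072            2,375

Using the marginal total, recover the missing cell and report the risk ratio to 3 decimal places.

The missing cell is in the exposed row: 2940 − 528 = 2412.
So a = 528, b = 2412, c = 1303, d = 1072.
RR = [a/(a+b)] / [c/(c+d)] = (528/2940) / (1303/2375) = 0.17959/0.54863 = 0.32735

0.327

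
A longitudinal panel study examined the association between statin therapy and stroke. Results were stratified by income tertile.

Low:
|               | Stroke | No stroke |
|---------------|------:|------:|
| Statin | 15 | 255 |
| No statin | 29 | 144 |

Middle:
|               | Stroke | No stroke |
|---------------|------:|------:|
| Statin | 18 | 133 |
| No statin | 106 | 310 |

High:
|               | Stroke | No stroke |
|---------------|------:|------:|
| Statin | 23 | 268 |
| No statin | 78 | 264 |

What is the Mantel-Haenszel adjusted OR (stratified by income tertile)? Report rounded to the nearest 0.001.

0.326

OR_MH = Σ(aᵢdᵢ/nᵢ) / Σ(bᵢcᵢ/nᵢ), where nᵢ is the stratum total.
Stratum 1 (Low): n = 443; a·d/n = 15·144/443 = 4.8758; b·c/n = 255·29/443 = 16.6930
Stratum 2 (Middle): n = 567; a·d/n = 18·310/567 = 9.8413; b·c/n = 133·106/567 = 24.8642
Stratum 3 (High): n = 633; a·d/n = 23·264/633 = 9.5924; b·c/n = 268·78/633 = 33.0237
OR_MH = (4.8758 + 9.8413 + 9.5924) / (16.6930 + 24.8642 + 33.0237) = 24.3095 / 74.5809 = 0.32595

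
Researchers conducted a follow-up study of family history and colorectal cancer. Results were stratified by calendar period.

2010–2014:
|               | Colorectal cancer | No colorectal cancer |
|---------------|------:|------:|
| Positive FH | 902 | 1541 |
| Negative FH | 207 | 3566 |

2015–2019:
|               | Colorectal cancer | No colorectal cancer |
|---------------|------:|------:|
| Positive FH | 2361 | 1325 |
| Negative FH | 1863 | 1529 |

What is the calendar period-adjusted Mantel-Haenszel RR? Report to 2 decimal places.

RR_MH = Σ(aᵢ·n₀ᵢ/nᵢ) / Σ(cᵢ·n₁ᵢ/nᵢ), with n₁ᵢ = aᵢ+bᵢ (exposed), n₀ᵢ = cᵢ+dᵢ (unexposed), nᵢ = n₁ᵢ+n₀ᵢ.
Stratum 1 (2010–2014): n₁ = 2443, n₀ = 3773, n = 6216; a·n₀/n = 902·3773/6216 = 547.4977; c·n₁/n = 207·2443/6216 = 81.3547
Stratum 2 (2015–2019): n₁ = 3686, n₀ = 3392, n = 7078; a·n₀/n = 2361·3392/7078 = 1131.4654; c·n₁/n = 1863·3686/7078 = 970.1919
RR_MH = (547.4977 + 1131.4654) / (81.3547 + 970.1919) = 1678.9631 / 1051.5466 = 1.59666

1.60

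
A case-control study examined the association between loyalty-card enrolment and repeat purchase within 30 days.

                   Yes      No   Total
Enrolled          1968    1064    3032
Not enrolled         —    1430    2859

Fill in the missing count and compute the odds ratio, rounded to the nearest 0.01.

1.85

The missing cell is in the unexposed row: 2859 − 1430 = 1429.
So a = 1968, b = 1064, c = 1429, d = 1430.
OR = (a·d)/(b·c) = (1968 × 1430) / (1064 × 1429) = 2814240 / 1520456 = 1.85092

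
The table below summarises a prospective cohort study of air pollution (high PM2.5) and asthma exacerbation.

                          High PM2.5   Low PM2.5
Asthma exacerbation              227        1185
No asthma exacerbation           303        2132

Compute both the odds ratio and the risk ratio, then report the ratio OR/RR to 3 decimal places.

1.124

Reading the table with exposure as columns: a = 227 (High PM2.5, case), b = 303 (High PM2.5, non-case), c = 1185 (Low PM2.5, case), d = 2132.
OR = (227·2132)/(303·1185) = 483964/359055 = 1.34788
Risk in exposed = 227/530 = 0.42830; risk in unexposed = 1185/3317 = 0.35725; RR = 1.19888
OR/RR = 1.34788 / 1.19888 = 1.12428
The outcome is not rare, so the OR lies further from 1 than the RR.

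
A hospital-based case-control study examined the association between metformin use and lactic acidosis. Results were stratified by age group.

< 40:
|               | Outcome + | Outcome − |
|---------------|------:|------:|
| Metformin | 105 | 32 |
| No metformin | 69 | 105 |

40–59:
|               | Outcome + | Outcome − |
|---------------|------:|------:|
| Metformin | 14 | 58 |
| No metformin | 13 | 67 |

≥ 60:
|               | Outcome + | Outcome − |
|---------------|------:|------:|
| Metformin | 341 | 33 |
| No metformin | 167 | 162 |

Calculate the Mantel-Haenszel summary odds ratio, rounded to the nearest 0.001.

6.040

OR_MH = Σ(aᵢdᵢ/nᵢ) / Σ(bᵢcᵢ/nᵢ), where nᵢ is the stratum total.
Stratum 1 (< 40): n = 311; a·d/n = 105·105/311 = 35.4502; b·c/n = 32·69/311 = 7.0997
Stratum 2 (40–59): n = 152; a·d/n = 14·67/152 = 6.1711; b·c/n = 58·13/152 = 4.9605
Stratum 3 (≥ 60): n = 703; a·d/n = 341·162/703 = 78.5804; b·c/n = 33·167/703 = 7.8393
OR_MH = (35.4502 + 6.1711 + 78.5804) / (7.0997 + 4.9605 + 7.8393) = 120.2016 / 19.8995 = 6.04044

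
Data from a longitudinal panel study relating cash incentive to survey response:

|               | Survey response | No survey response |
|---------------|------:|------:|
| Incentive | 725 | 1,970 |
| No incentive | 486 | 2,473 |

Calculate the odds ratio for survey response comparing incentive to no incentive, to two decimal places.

Cells: a = 725, b = 1970, c = 486, d = 2473.
OR = (a·d)/(b·c) = (725 × 2473) / (1970 × 486) = 1792925 / 957420 = 1.87266
The odds of survey response are about 1.87 times as high in the incentive group.

1.87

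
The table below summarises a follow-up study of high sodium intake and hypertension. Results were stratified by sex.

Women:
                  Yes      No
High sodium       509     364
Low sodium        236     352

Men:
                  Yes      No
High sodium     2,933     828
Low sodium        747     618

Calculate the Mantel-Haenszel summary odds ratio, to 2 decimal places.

2.65

OR_MH = Σ(aᵢdᵢ/nᵢ) / Σ(bᵢcᵢ/nᵢ), where nᵢ is the stratum total.
Stratum 1 (Women): n = 1461; a·d/n = 509·352/1461 = 122.6338; b·c/n = 364·236/1461 = 58.7981
Stratum 2 (Men): n = 5126; a·d/n = 2933·618/5126 = 353.6079; b·c/n = 828·747/5126 = 120.6625
OR_MH = (122.6338 + 353.6079) / (58.7981 + 120.6625) = 476.2417 / 179.4606 = 2.65374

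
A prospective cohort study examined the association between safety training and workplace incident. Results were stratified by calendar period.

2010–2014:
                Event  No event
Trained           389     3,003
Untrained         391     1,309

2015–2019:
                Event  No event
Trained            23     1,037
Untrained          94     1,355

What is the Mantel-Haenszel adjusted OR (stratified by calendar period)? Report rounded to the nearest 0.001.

0.417

OR_MH = Σ(aᵢdᵢ/nᵢ) / Σ(bᵢcᵢ/nᵢ), where nᵢ is the stratum total.
Stratum 1 (2010–2014): n = 5092; a·d/n = 389·1309/5092 = 100.0002; b·c/n = 3003·391/5092 = 230.5917
Stratum 2 (2015–2019): n = 2509; a·d/n = 23·1355/2509 = 12.4213; b·c/n = 1037·94/2509 = 38.8513
OR_MH = (100.0002 + 12.4213) / (230.5917 + 38.8513) = 112.4215 / 269.4430 = 0.41724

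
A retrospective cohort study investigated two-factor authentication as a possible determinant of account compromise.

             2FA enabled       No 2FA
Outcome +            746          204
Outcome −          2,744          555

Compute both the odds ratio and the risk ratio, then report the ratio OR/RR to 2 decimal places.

Reading the table with exposure as columns: a = 746 (2FA enabled, case), b = 2744 (2FA enabled, non-case), c = 204 (No 2FA, case), d = 555.
OR = (746·555)/(2744·204) = 414030/559776 = 0.73964
Risk in exposed = 746/3490 = 0.21375; risk in unexposed = 204/759 = 0.26877; RR = 0.79529
OR/RR = 0.73964 / 0.79529 = 0.93002
The outcome is not rare, so the OR lies further from 1 than the RR.

0.93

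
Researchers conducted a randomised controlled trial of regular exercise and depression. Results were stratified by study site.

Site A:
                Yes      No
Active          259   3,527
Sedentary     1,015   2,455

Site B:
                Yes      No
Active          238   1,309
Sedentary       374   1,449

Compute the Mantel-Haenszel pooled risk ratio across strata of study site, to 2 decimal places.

RR_MH = Σ(aᵢ·n₀ᵢ/nᵢ) / Σ(cᵢ·n₁ᵢ/nᵢ), with n₁ᵢ = aᵢ+bᵢ (exposed), n₀ᵢ = cᵢ+dᵢ (unexposed), nᵢ = n₁ᵢ+n₀ᵢ.
Stratum 1 (Site A): n₁ = 3786, n₀ = 3470, n = 7256; a·n₀/n = 259·3470/7256 = 123.8603; c·n₁/n = 1015·3786/7256 = 529.6017
Stratum 2 (Site B): n₁ = 1547, n₀ = 1823, n = 3370; a·n₀/n = 238·1823/3370 = 128.7460; c·n₁/n = 374·1547/3370 = 171.6849
RR_MH = (123.8603 + 128.7460) / (529.6017 + 171.6849) = 252.6062 / 701.2866 = 0.36020

0.36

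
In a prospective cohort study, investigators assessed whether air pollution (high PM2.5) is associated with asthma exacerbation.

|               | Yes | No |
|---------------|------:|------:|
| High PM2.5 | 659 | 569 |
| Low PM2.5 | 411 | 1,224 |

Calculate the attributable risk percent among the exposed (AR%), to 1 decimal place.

Cells: a = 659, b = 569, c = 411, d = 1224.
Risk in exposed = 659/1228 = 0.53664; risk in unexposed = 411/1635 = 0.25138.
RR = 0.53664/0.25138 = 2.13483
AR% = (RR − 1)/RR × 100 = (2.13483 − 1)/2.13483 × 100 = 53.1578%

53.2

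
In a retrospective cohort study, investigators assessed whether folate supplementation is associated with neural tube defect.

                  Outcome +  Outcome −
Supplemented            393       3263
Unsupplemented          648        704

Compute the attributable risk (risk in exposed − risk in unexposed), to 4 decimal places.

Cells: a = 393, b = 3263, c = 648, d = 704.
Risk in exposed = 393/3656 = 0.107495; risk in unexposed = 648/1352 = 0.479290.
Risk difference = 0.107495 − 0.479290 = -0.371795

-0.3718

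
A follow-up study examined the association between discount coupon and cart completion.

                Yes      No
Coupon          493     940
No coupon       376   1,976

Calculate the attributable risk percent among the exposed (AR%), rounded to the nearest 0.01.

53.53

Cells: a = 493, b = 940, c = 376, d = 1976.
Risk in exposed = 493/1433 = 0.34403; risk in unexposed = 376/2352 = 0.15986.
RR = 0.34403/0.15986 = 2.15204
AR% = (RR − 1)/RR × 100 = (2.15204 − 1)/2.15204 × 100 = 53.5324%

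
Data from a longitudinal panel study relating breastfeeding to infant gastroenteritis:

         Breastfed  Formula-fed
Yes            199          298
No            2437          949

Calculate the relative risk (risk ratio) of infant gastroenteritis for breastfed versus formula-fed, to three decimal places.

0.316

Reading the table with exposure as columns: a = 199 (Breastfed, case), b = 2437 (Breastfed, non-case), c = 298 (Formula-fed, case), d = 949.
Risk in exposed = 199/2636 = 0.07549; risk in unexposed = 298/1247 = 0.23897.
RR = 0.07549 / 0.23897 = 0.31591
The risk is 68% lower among the exposed than among the unexposed.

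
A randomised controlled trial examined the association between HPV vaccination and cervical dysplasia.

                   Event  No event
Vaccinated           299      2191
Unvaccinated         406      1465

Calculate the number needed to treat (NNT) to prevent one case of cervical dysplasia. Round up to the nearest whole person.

Risk in treated group = 299/2490 = 0.12008; risk in control = 406/1871 = 0.21700.
Absolute risk reduction = 0.21700 − 0.12008 = 0.09692
NNT = 1 / ARR = 1 / 0.09692 = 10.318 → round up → 11

11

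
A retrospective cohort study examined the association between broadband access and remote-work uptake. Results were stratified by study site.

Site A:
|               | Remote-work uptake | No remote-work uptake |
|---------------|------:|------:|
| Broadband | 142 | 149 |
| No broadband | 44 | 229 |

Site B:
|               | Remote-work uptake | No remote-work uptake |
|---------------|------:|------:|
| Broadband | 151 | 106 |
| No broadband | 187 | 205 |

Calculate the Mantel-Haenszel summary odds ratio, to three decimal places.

OR_MH = Σ(aᵢdᵢ/nᵢ) / Σ(bᵢcᵢ/nᵢ), where nᵢ is the stratum total.
Stratum 1 (Site A): n = 564; a·d/n = 142·229/564 = 57.6560; b·c/n = 149·44/564 = 11.6241
Stratum 2 (Site B): n = 649; a·d/n = 151·205/649 = 47.6965; b·c/n = 106·187/649 = 30.5424
OR_MH = (57.6560 + 47.6965) / (11.6241 + 30.5424) = 105.3525 / 42.1665 = 2.49849

2.498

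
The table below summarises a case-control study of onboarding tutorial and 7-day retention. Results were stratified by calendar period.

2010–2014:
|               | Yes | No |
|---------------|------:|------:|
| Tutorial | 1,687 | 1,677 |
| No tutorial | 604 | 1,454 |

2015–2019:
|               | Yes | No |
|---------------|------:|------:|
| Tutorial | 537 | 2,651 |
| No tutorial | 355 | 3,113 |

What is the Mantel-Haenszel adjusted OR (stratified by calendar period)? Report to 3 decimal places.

OR_MH = Σ(aᵢdᵢ/nᵢ) / Σ(bᵢcᵢ/nᵢ), where nᵢ is the stratum total.
Stratum 1 (2010–2014): n = 5422; a·d/n = 1687·1454/5422 = 452.3973; b·c/n = 1677·604/5422 = 186.8145
Stratum 2 (2015–2019): n = 6656; a·d/n = 537·3113/6656 = 251.1540; b·c/n = 2651·355/6656 = 141.3920
OR_MH = (452.3973 + 251.1540) / (186.8145 + 141.3920) = 703.5513 / 328.2064 = 2.14362

2.144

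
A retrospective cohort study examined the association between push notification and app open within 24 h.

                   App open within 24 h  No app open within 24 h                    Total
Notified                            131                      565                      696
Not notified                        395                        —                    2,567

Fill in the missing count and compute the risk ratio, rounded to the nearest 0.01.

The missing cell is in the unexposed row: 2567 − 395 = 2172.
So a = 131, b = 565, c = 395, d = 2172.
RR = [a/(a+b)] / [c/(c+d)] = (131/696) / (395/2567) = 0.18822/0.15388 = 1.22318

1.22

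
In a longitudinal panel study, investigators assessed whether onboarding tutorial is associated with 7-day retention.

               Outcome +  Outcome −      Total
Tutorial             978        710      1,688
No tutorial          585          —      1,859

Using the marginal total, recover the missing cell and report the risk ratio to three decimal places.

The missing cell is in the unexposed row: 1859 − 585 = 1274.
So a = 978, b = 710, c = 585, d = 1274.
RR = [a/(a+b)] / [c/(c+d)] = (978/1688) / (585/1859) = 0.57938/0.31469 = 1.84115

1.841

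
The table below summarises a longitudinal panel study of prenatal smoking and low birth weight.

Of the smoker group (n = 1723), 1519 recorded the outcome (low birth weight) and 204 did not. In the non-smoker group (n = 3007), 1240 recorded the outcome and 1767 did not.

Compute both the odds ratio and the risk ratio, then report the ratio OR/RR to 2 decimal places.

4.96

From the description: a = 1519, b = 204, c = 1240, d = 1767.
OR = (1519·1767)/(204·1240) = 2684073/252960 = 10.61066
Risk in exposed = 1519/1723 = 0.88160; risk in unexposed = 1240/3007 = 0.41237; RR = 2.13788
OR/RR = 10.61066 / 2.13788 = 4.96316
The outcome is not rare, so the OR lies further from 1 than the RR.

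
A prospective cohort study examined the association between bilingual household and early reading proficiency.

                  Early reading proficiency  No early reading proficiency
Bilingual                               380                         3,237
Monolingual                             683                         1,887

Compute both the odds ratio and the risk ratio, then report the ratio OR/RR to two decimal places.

0.82

Cells: a = 380, b = 3237, c = 683, d = 1887.
OR = (380·1887)/(3237·683) = 717060/2210871 = 0.32433
Risk in exposed = 380/3617 = 0.10506; risk in unexposed = 683/2570 = 0.26576; RR = 0.39532
OR/RR = 0.32433 / 0.39532 = 0.82044
The outcome is not rare, so the OR lies further from 1 than the RR.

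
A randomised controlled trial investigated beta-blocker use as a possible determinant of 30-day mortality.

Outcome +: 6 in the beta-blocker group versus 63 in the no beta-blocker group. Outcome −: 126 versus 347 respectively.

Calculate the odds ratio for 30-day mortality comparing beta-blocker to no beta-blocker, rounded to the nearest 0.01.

From the description: a = 6, b = 126, c = 63, d = 347.
OR = (a·d)/(b·c) = (6 × 347) / (126 × 63) = 2082 / 7938 = 0.26228
Exposure is associated with lower odds of 30-day mortality (OR = 0.26 < 1).

0.26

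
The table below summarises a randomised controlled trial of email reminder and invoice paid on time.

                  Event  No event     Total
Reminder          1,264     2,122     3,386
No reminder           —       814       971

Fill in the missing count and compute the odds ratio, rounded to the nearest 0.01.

The missing cell is in the unexposed row: 971 − 814 = 157.
So a = 1264, b = 2122, c = 157, d = 814.
OR = (a·d)/(b·c) = (1264 × 814) / (2122 × 157) = 1028896 / 333154 = 3.08835

3.09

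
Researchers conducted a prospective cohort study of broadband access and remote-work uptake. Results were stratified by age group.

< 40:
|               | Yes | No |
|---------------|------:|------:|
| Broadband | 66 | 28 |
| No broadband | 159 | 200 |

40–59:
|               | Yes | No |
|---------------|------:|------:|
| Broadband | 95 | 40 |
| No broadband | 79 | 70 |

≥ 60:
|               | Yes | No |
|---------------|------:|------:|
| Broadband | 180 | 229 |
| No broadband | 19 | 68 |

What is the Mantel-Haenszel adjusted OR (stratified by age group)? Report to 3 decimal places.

2.598

OR_MH = Σ(aᵢdᵢ/nᵢ) / Σ(bᵢcᵢ/nᵢ), where nᵢ is the stratum total.
Stratum 1 (< 40): n = 453; a·d/n = 66·200/453 = 29.1391; b·c/n = 28·159/453 = 9.8278
Stratum 2 (40–59): n = 284; a·d/n = 95·70/284 = 23.4155; b·c/n = 40·79/284 = 11.1268
Stratum 3 (≥ 60): n = 496; a·d/n = 180·68/496 = 24.6774; b·c/n = 229·19/496 = 8.7722
OR_MH = (29.1391 + 23.4155 + 24.6774) / (9.8278 + 11.1268 + 8.7722) = 77.2320 / 29.7268 = 2.59806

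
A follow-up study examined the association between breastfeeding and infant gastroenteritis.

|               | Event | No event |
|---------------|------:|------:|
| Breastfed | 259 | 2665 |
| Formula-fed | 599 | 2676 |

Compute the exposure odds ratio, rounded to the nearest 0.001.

0.434

Cells: a = 259, b = 2665, c = 599, d = 2676.
OR = (a·d)/(b·c) = (259 × 2676) / (2665 × 599) = 693084 / 1596335 = 0.43417
Exposure is associated with lower odds of infant gastroenteritis (OR = 0.43 < 1).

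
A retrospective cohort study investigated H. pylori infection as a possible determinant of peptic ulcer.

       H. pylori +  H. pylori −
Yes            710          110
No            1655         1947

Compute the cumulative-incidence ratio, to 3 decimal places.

Reading the table with exposure as columns: a = 710 (H. pylori +, case), b = 1655 (H. pylori +, non-case), c = 110 (H. pylori −, case), d = 1947.
Risk in exposed = 710/2365 = 0.30021; risk in unexposed = 110/2057 = 0.05348.
RR = 0.30021 / 0.05348 = 5.61395
The risk among the exposed is 5.61 times that among the unexposed.

5.614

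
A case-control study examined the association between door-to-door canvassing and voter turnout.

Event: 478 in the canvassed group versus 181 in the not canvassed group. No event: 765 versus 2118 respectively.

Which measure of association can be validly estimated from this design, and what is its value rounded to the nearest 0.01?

From the description: a = 478, b = 765, c = 181, d = 2118.
This is a case-control study: participants were sampled on outcome status, so risks in the source population cannot be estimated directly — relative risk is not valid here. The odds ratio is the appropriate measure.
OR = (a·d)/(b·c) = (478 × 2118) / (765 × 181) = 1012404 / 138465 = 7.31162

7.31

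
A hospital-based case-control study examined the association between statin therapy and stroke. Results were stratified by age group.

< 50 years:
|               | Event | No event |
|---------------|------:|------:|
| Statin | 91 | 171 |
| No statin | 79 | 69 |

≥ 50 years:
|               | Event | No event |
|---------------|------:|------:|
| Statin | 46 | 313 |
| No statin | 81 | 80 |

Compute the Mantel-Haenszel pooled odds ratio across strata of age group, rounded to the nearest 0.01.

OR_MH = Σ(aᵢdᵢ/nᵢ) / Σ(bᵢcᵢ/nᵢ), where nᵢ is the stratum total.
Stratum 1 (< 50 years): n = 410; a·d/n = 91·69/410 = 15.3146; b·c/n = 171·79/410 = 32.9488
Stratum 2 (≥ 50 years): n = 520; a·d/n = 46·80/520 = 7.0769; b·c/n = 313·81/520 = 48.7558
OR_MH = (15.3146 + 7.0769) / (32.9488 + 48.7558) = 22.3916 / 81.7045 = 0.27406

0.27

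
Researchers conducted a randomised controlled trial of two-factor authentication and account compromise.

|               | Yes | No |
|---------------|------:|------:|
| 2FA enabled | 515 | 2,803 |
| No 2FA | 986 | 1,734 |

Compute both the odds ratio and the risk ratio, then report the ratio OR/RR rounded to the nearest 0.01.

0.75

Cells: a = 515, b = 2803, c = 986, d = 1734.
OR = (515·1734)/(2803·986) = 893010/2763758 = 0.32311
Risk in exposed = 515/3318 = 0.15521; risk in unexposed = 986/2720 = 0.36250; RR = 0.42818
OR/RR = 0.32311 / 0.42818 = 0.75463
The outcome is not rare, so the OR lies further from 1 than the RR.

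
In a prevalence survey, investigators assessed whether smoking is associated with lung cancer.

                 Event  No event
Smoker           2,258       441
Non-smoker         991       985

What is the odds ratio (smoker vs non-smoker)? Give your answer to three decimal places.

Cells: a = 2258, b = 441, c = 991, d = 985.
OR = (a·d)/(b·c) = (2258 × 985) / (441 × 991) = 2224130 / 437031 = 5.08918
The odds of lung cancer are about 5.09 times as high in the smoker group.

5.089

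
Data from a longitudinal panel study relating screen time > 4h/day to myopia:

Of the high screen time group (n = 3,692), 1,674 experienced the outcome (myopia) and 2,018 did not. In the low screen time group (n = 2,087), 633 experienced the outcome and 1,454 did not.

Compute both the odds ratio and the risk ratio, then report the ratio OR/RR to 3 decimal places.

1.275

From the description: a = 1674, b = 2018, c = 633, d = 1454.
OR = (1674·1454)/(2018·633) = 2433996/1277394 = 1.90544
Risk in exposed = 1674/3692 = 0.45341; risk in unexposed = 633/2087 = 0.30331; RR = 1.49490
OR/RR = 1.90544 / 1.49490 = 1.27463
The outcome is not rare, so the OR lies further from 1 than the RR.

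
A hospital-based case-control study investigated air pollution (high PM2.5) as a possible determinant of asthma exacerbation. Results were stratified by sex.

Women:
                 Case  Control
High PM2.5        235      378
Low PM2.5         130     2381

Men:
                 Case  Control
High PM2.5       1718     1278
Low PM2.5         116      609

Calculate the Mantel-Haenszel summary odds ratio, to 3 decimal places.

OR_MH = Σ(aᵢdᵢ/nᵢ) / Σ(bᵢcᵢ/nᵢ), where nᵢ is the stratum total.
Stratum 1 (Women): n = 3124; a·d/n = 235·2381/3124 = 179.1085; b·c/n = 378·130/3124 = 15.7298
Stratum 2 (Men): n = 3721; a·d/n = 1718·609/3721 = 281.1776; b·c/n = 1278·116/3721 = 39.8409
OR_MH = (179.1085 + 281.1776) / (15.7298 + 39.8409) = 460.2862 / 55.5707 = 8.28289

8.283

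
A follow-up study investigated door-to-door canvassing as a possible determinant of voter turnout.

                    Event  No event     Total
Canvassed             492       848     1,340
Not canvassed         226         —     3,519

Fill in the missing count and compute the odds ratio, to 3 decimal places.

8.454

The missing cell is in the unexposed row: 3519 − 226 = 3293.
So a = 492, b = 848, c = 226, d = 3293.
OR = (a·d)/(b·c) = (492 × 3293) / (848 × 226) = 1620156 / 191648 = 8.45381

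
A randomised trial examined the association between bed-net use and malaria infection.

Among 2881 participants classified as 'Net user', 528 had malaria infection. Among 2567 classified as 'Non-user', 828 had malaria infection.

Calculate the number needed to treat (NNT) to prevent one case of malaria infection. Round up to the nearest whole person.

8

Risk in treated group = 528/2881 = 0.18327; risk in control = 828/2567 = 0.32256.
Absolute risk reduction = 0.32256 − 0.18327 = 0.13929
NNT = 1 / ARR = 1 / 0.13929 = 7.179 → round up → 8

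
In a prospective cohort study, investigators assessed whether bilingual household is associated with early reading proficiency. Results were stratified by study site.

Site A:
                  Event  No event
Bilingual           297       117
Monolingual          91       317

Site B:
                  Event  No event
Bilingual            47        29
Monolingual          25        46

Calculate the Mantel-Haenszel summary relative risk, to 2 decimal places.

2.90

RR_MH = Σ(aᵢ·n₀ᵢ/nᵢ) / Σ(cᵢ·n₁ᵢ/nᵢ), with n₁ᵢ = aᵢ+bᵢ (exposed), n₀ᵢ = cᵢ+dᵢ (unexposed), nᵢ = n₁ᵢ+n₀ᵢ.
Stratum 1 (Site A): n₁ = 414, n₀ = 408, n = 822; a·n₀/n = 297·408/822 = 147.4161; c·n₁/n = 91·414/822 = 45.8321
Stratum 2 (Site B): n₁ = 76, n₀ = 71, n = 147; a·n₀/n = 47·71/147 = 22.7007; c·n₁/n = 25·76/147 = 12.9252
RR_MH = (147.4161 + 22.7007) / (45.8321 + 12.9252) = 170.1167 / 58.7573 = 2.89524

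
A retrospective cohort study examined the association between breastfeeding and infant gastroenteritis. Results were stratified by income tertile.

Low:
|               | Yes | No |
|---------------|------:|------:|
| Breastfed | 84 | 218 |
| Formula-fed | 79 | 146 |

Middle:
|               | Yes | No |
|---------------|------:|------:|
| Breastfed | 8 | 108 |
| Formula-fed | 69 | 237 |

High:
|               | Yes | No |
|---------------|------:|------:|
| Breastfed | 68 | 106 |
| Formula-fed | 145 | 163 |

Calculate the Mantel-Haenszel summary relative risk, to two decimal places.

0.73

RR_MH = Σ(aᵢ·n₀ᵢ/nᵢ) / Σ(cᵢ·n₁ᵢ/nᵢ), with n₁ᵢ = aᵢ+bᵢ (exposed), n₀ᵢ = cᵢ+dᵢ (unexposed), nᵢ = n₁ᵢ+n₀ᵢ.
Stratum 1 (Low): n₁ = 302, n₀ = 225, n = 527; a·n₀/n = 84·225/527 = 35.8634; c·n₁/n = 79·302/527 = 45.2713
Stratum 2 (Middle): n₁ = 116, n₀ = 306, n = 422; a·n₀/n = 8·306/422 = 5.8009; c·n₁/n = 69·116/422 = 18.9668
Stratum 3 (High): n₁ = 174, n₀ = 308, n = 482; a·n₀/n = 68·308/482 = 43.4523; c·n₁/n = 145·174/482 = 52.3444
RR_MH = (35.8634 + 5.8009 + 43.4523) / (45.2713 + 18.9668 + 52.3444) = 85.1166 / 116.5826 = 0.73010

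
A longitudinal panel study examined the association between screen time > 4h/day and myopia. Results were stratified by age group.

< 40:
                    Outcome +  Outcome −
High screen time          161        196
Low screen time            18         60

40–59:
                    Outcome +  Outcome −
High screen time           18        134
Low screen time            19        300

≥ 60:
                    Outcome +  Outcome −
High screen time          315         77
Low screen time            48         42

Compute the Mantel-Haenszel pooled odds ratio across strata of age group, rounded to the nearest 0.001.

OR_MH = Σ(aᵢdᵢ/nᵢ) / Σ(bᵢcᵢ/nᵢ), where nᵢ is the stratum total.
Stratum 1 (< 40): n = 435; a·d/n = 161·60/435 = 22.2069; b·c/n = 196·18/435 = 8.1103
Stratum 2 (40–59): n = 471; a·d/n = 18·300/471 = 11.4650; b·c/n = 134·19/471 = 5.4055
Stratum 3 (≥ 60): n = 482; a·d/n = 315·42/482 = 27.4481; b·c/n = 77·48/482 = 7.6680
OR_MH = (22.2069 + 11.4650 + 27.4481) / (8.1103 + 5.4055 + 7.6680) = 61.1200 / 21.1839 = 2.88521

2.885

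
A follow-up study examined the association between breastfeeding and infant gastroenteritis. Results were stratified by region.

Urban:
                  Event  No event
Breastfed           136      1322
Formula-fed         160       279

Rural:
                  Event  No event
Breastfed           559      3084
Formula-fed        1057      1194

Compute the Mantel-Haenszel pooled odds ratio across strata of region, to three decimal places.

OR_MH = Σ(aᵢdᵢ/nᵢ) / Σ(bᵢcᵢ/nᵢ), where nᵢ is the stratum total.
Stratum 1 (Urban): n = 1897; a·d/n = 136·279/1897 = 20.0021; b·c/n = 1322·160/1897 = 111.5024
Stratum 2 (Rural): n = 5894; a·d/n = 559·1194/5894 = 113.2416; b·c/n = 3084·1057/5894 = 553.0689
OR_MH = (20.0021 + 113.2416) / (111.5024 + 553.0689) = 133.2437 / 664.5713 = 0.20050

0.200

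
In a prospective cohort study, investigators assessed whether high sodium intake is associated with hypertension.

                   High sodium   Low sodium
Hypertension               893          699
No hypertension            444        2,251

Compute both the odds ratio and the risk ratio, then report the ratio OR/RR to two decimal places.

Reading the table with exposure as columns: a = 893 (High sodium, case), b = 444 (High sodium, non-case), c = 699 (Low sodium, case), d = 2251.
OR = (893·2251)/(444·699) = 2010143/310356 = 6.47689
Risk in exposed = 893/1337 = 0.66791; risk in unexposed = 699/2950 = 0.23695; RR = 2.81880
OR/RR = 6.47689 / 2.81880 = 2.29775
The outcome is not rare, so the OR lies further from 1 than the RR.

2.30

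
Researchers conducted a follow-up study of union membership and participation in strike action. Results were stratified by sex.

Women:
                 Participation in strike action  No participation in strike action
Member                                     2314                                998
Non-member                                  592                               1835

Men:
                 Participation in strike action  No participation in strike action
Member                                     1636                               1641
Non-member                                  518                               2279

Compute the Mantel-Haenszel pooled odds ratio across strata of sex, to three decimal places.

OR_MH = Σ(aᵢdᵢ/nᵢ) / Σ(bᵢcᵢ/nᵢ), where nᵢ is the stratum total.
Stratum 1 (Women): n = 5739; a·d/n = 2314·1835/5739 = 739.8833; b·c/n = 998·592/5739 = 102.9476
Stratum 2 (Men): n = 6074; a·d/n = 1636·2279/6074 = 613.8367; b·c/n = 1641·518/6074 = 139.9470
OR_MH = (739.8833 + 613.8367) / (102.9476 + 139.9470) = 1353.7199 / 242.8945 = 5.57328

5.573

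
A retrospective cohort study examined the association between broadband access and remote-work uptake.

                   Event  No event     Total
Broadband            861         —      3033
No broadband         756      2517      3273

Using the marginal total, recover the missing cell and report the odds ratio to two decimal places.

1.32

The missing cell is in the exposed row: 3033 − 861 = 2172.
So a = 861, b = 2172, c = 756, d = 2517.
OR = (a·d)/(b·c) = (861 × 2517) / (2172 × 756) = 2167137 / 1642032 = 1.31979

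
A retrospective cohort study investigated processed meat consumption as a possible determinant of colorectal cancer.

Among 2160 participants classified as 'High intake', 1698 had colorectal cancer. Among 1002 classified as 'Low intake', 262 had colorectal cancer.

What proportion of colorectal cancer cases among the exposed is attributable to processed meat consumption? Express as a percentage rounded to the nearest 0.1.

66.7

From the description: a = 1698, b = 462, c = 262, d = 740.
Risk in exposed = 1698/2160 = 0.78611; risk in unexposed = 262/1002 = 0.26148.
RR = 0.78611/0.26148 = 3.00642
AR% = (RR − 1)/RR × 100 = (3.00642 − 1)/3.00642 × 100 = 66.7379%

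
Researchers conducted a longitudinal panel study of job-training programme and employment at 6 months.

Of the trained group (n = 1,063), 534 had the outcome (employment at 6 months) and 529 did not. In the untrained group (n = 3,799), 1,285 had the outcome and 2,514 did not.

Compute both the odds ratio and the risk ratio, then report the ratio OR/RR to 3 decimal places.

From the description: a = 534, b = 529, c = 1285, d = 2514.
OR = (534·2514)/(529·1285) = 1342476/679765 = 1.97491
Risk in exposed = 534/1063 = 0.50235; risk in unexposed = 1285/3799 = 0.33825; RR = 1.48516
OR/RR = 1.97491 / 1.48516 = 1.32976
The outcome is not rare, so the OR lies further from 1 than the RR.

1.330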